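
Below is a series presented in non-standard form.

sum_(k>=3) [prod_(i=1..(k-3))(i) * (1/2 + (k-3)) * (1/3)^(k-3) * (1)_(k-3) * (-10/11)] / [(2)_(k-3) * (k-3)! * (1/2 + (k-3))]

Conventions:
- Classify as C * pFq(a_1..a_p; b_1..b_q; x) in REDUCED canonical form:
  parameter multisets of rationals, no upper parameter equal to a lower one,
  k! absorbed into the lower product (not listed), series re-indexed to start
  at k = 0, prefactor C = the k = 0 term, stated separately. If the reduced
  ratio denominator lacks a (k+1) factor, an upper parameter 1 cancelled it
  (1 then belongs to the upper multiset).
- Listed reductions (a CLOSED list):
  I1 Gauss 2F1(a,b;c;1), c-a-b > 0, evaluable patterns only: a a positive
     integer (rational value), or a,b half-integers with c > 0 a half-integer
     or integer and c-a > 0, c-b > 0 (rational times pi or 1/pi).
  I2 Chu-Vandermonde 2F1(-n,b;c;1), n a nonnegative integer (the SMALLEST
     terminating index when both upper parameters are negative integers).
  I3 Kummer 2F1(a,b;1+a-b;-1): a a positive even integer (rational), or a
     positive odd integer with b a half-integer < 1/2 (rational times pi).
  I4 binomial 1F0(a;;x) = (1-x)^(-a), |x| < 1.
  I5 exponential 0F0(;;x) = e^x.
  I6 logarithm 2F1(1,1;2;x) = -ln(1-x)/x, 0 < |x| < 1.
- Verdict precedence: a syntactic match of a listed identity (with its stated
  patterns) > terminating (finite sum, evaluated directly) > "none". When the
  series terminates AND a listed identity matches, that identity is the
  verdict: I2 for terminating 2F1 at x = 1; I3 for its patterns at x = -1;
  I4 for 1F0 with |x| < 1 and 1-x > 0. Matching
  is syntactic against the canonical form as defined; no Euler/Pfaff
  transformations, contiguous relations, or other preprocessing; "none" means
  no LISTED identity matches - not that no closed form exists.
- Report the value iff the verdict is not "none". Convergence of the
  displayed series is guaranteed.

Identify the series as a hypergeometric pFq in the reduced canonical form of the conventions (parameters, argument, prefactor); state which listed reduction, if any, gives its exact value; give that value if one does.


The series (x = 1/3) is 2F1: upper {1, 1}, lower {2}, prefactor -10/11. Verdict: this is the I6 logarithm reduction (the logarithm: parameters (1,1;2), x = 1/3). Its exact value is (30/11) * ln(2/3).

Structural cue: with t_0 = -10/11, the running product (C = -10/11, x = 1/3) telescopes to a rising factorial.
Term ratio: r(k) = (1/3) * (k+1) (k+1) / [(k+2) (k+1)] - rational; roots negated = parameters, x = (1/3), C = -10/11.


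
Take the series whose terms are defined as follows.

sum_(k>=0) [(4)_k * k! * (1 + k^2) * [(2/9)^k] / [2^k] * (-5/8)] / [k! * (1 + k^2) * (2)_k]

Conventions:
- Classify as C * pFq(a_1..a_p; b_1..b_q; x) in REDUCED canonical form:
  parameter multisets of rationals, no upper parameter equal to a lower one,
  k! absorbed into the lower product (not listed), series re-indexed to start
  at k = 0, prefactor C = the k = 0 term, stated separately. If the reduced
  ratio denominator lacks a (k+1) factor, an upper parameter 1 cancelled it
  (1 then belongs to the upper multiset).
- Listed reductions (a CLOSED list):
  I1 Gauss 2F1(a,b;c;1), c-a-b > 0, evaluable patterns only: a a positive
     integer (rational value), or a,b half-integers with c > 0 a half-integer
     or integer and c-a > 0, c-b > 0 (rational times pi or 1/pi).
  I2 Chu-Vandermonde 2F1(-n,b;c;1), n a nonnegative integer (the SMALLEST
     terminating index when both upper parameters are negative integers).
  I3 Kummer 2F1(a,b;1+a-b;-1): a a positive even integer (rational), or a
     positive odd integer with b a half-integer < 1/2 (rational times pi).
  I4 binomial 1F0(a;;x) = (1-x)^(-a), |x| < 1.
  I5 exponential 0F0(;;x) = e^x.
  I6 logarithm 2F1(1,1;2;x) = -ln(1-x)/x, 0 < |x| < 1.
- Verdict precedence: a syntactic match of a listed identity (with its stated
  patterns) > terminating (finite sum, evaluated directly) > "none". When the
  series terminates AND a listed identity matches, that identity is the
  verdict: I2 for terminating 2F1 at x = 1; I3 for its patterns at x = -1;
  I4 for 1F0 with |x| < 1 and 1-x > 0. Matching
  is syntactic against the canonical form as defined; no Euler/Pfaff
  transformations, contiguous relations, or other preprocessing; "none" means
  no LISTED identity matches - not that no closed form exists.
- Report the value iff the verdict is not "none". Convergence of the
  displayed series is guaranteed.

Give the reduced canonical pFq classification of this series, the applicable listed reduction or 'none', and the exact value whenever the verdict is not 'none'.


Prefactor -5/8, argument 1/9: 2F1 with upper {1, 4} over lower {2}. Verdict: none - this 2F1 at x = 1/9 matches no listed pattern, and upper {1, 4} holds no stopper.

First insight: with t_0 = -5/8, striking the common factor k^2 + 1 reduces the term (C = -5/8).
Step ratio: r(k) = (1/9) * (k+1) (k+4) / [(k+2) (k+1)] - rational in k, leading ratio (1/9); with t_0 = -5/8, classification follows.


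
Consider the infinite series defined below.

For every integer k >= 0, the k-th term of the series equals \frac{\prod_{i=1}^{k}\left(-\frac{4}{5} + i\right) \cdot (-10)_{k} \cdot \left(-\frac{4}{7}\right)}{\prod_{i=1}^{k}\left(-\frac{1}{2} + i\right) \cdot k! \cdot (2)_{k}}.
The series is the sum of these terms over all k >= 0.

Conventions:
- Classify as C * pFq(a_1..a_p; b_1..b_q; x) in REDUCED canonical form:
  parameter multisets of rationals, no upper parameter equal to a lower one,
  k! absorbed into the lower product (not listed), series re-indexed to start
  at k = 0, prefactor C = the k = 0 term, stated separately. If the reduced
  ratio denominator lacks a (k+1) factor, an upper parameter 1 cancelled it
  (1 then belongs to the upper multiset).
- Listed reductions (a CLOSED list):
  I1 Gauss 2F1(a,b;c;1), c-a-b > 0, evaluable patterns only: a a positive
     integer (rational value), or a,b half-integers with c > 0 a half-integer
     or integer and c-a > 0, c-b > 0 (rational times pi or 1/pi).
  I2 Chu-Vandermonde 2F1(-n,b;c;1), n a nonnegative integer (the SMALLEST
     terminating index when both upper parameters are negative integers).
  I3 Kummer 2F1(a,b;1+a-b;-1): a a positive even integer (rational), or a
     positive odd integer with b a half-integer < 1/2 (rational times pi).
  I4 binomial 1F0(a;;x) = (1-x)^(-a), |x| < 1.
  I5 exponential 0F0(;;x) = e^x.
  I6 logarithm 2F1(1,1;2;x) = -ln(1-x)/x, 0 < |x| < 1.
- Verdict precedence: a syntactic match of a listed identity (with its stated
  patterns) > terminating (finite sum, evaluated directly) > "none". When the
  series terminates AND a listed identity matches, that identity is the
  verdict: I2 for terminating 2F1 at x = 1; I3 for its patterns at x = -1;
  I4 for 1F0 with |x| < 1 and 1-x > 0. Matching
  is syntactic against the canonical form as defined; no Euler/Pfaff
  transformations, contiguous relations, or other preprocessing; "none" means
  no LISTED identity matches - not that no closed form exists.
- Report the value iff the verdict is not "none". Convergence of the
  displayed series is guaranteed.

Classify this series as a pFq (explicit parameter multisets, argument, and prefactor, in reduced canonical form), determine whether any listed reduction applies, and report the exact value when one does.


The tell: with t_0 = -\frac{4}{7}, the lower running product (C = -4/7) is a rising factorial.
Consecutive-term ratio: r(k) = 1 * (k-10) (k+\frac{1}{5}) / [(k+\frac{1}{2}) (k+2) (k+1)] - rational in k, leading ratio 1; with t_0 = -\frac{4}{7}, classification follows.

Classification (C = -\frac{4}{7}): 2F2 with upper {-10, \frac{1}{5}}, lower {\frac{1}{2}, 2}, argument x = 1. Verdict: terminating (-10 upstairs). 11 nonzero terms in all; added directly. Sum: -\frac{18065155109215636}{86070904541015625}.


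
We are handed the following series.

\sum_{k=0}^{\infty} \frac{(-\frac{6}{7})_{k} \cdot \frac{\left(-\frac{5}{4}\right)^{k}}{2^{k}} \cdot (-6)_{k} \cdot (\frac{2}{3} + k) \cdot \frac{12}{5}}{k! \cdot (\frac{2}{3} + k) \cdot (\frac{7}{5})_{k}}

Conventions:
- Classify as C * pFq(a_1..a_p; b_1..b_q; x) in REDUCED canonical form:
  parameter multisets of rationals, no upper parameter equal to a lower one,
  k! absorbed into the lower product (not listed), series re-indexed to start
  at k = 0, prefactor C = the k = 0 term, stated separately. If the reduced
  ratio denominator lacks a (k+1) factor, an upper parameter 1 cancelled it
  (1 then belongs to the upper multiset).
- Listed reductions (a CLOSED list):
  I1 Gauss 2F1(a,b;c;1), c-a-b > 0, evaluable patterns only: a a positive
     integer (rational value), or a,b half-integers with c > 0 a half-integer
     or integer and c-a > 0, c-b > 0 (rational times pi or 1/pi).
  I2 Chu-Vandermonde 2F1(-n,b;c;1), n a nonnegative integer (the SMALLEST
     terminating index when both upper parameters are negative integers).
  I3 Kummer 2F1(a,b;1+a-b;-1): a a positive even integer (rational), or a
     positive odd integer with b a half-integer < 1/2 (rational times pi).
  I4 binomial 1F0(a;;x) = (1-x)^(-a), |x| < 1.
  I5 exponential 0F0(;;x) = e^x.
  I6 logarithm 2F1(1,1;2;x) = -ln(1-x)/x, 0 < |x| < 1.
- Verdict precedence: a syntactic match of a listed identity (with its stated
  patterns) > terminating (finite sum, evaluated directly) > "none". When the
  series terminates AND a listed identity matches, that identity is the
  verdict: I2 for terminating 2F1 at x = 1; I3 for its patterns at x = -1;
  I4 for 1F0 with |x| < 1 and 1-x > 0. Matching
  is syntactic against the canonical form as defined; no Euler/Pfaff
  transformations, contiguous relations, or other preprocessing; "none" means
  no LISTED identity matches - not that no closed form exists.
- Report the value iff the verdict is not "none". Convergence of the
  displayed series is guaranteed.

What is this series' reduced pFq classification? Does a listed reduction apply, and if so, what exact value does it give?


The series (x = -\frac{5}{8}) is 2F1: upper {-6, -\frac{6}{7}}, lower {\frac{7}{5}}, prefactor \frac{12}{5}. Verdict: terminating - no listed pattern fits, but -6 in the upper list cuts the series at k = 6; direct evaluation. Sum: -\frac{4607240610185387}{1211125263237120}.

Structural cue: from the first term \frac{12}{5}: the two k-th powers (C = 12/5) combine into one argument.
Consecutive-term ratio: r(k) = -\frac{5}{8} * (k-6) (k-\frac{6}{7}) / [(k+\frac{7}{5}) (k+1)] - rational in k. x = -\frac{5}{8}; t_0 = \frac{12}{5}; negate the roots.


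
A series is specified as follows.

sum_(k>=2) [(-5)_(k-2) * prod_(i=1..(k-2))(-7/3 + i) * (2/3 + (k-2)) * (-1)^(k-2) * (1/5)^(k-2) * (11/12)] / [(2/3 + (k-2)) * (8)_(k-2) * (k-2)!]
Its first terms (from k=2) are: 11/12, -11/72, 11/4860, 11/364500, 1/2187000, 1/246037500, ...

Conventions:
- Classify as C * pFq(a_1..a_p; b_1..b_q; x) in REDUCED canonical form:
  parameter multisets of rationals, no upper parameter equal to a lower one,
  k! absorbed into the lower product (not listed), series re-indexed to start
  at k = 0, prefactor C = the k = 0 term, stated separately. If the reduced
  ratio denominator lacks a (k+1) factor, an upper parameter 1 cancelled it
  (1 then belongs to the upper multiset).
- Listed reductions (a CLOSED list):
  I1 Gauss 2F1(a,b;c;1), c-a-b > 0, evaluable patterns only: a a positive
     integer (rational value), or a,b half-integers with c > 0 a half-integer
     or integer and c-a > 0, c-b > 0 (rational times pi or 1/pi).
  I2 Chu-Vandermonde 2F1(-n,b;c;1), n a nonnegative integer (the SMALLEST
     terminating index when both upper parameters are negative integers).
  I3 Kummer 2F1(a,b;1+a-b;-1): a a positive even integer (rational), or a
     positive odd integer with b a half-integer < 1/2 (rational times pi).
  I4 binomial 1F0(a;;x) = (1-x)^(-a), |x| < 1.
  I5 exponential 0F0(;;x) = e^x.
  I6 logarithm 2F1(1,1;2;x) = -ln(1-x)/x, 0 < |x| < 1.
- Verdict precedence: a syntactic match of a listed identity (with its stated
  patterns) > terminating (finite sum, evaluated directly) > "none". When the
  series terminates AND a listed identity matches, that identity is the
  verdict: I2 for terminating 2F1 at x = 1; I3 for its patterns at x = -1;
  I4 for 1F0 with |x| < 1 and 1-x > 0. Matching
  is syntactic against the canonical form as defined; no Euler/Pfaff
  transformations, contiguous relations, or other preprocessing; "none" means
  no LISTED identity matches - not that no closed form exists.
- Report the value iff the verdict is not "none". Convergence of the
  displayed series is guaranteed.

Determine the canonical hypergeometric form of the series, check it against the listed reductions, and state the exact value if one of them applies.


Key step: with t_0 = 11/12, the (-1)^k factor (C = 11/12, x = -1/5) folds into the argument's sign.
Term ratio: r(k) = (-1/5) * (k-5) (k-4/3) / [(k+8) (k+1)] - rational; roots negated = parameters, x = (-1/5), C = 11/12.

At argument -1/5: a 2F1 with upper {-5, -4/3}, lower {8}, scaled by C = 11/12. Verdict: terminating. With -5 upstairs the series is a 6-term polynomial sum; evaluated term by term. Hence: 94254863/123018750.


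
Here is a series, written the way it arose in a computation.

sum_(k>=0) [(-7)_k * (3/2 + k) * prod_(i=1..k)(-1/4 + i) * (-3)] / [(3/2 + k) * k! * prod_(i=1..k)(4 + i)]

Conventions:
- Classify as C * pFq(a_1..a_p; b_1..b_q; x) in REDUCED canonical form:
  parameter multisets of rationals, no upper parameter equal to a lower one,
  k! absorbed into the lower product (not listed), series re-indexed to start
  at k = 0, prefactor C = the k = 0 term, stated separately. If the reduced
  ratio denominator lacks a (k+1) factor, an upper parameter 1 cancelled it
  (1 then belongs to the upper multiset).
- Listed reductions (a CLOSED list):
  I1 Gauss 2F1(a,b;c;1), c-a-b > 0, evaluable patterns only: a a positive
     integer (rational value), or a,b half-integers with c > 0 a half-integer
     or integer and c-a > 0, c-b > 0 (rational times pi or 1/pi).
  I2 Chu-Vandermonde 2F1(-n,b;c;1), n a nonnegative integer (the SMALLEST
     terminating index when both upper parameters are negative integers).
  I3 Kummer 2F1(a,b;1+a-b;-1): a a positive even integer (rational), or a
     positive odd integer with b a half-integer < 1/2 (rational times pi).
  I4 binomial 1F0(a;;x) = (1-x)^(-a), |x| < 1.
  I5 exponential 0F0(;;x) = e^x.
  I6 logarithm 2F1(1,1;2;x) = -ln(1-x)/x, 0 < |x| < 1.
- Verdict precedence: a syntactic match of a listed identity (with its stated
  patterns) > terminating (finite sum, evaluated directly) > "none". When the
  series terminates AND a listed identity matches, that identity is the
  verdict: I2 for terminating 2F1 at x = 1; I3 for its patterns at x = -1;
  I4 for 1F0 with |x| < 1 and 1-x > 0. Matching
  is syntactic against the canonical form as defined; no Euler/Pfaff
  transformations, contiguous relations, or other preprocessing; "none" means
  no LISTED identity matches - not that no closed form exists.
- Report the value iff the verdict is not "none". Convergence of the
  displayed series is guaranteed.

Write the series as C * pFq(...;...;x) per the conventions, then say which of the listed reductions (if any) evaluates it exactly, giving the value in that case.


With C = -3: the canonical form is 2F1(-7, 3/4; 5; 1). Verdict: Chu-Vandermonde (I2) applies (terminating 2F1 at x = 1 with n = 7, b = 3/4, c = 5). Hence: -747881/524288.

The tell: with t_0 = -3, the running product (C = -3) telescopes to a rising factorial.
Consecutive-term ratio: r(k) = 1 * (k-7) (k+3/4) / [(k+5) (k+1)] - rational in k. x = 1; t_0 = -3; negate the roots.


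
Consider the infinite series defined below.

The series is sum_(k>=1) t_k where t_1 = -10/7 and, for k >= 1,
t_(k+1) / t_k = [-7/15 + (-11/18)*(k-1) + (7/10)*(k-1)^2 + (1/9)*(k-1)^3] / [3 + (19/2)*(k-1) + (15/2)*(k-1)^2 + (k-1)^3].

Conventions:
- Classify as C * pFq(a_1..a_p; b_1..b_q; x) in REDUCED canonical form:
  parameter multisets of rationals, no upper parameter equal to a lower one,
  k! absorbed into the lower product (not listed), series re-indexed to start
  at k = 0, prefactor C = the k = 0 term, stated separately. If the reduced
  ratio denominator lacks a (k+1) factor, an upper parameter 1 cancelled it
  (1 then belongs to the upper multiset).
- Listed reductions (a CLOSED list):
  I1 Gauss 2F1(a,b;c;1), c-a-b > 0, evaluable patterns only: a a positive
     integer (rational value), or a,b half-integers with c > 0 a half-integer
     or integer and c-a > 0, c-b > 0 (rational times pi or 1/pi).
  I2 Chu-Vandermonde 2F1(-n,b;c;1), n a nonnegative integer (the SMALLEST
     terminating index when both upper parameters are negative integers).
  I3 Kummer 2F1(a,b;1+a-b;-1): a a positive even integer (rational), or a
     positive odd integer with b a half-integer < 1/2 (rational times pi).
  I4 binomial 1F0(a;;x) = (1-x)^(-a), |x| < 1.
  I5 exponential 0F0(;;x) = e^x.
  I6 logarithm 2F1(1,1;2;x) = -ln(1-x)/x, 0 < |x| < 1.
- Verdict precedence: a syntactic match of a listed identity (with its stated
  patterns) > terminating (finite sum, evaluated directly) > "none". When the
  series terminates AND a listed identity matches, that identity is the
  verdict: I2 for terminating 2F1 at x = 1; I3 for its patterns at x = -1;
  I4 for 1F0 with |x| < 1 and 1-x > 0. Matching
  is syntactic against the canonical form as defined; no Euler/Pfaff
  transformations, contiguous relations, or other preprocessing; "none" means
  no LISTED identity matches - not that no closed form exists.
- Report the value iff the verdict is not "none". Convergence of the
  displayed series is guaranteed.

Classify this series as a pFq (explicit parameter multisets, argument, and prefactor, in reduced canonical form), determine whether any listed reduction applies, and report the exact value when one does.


Key step: t_0 being -10/7, the ratio is unreduced: k + 1/2 divides both sides (prefactor -10/7).
Term ratio: r(k) = (1/9) * (k-6/5) (k+7) / [(k+6) (k+1)] - rational; roots negated = parameters, x = (1/9), C = -10/7.

Reduced: x = 1/9, 2F1, upper = {-6/5, 7}, lower = {6}, C = -10/7. Verdict: no listed reduction: x = 1/9 and upper {-6/5, 7} fail every I1-I6 pattern.


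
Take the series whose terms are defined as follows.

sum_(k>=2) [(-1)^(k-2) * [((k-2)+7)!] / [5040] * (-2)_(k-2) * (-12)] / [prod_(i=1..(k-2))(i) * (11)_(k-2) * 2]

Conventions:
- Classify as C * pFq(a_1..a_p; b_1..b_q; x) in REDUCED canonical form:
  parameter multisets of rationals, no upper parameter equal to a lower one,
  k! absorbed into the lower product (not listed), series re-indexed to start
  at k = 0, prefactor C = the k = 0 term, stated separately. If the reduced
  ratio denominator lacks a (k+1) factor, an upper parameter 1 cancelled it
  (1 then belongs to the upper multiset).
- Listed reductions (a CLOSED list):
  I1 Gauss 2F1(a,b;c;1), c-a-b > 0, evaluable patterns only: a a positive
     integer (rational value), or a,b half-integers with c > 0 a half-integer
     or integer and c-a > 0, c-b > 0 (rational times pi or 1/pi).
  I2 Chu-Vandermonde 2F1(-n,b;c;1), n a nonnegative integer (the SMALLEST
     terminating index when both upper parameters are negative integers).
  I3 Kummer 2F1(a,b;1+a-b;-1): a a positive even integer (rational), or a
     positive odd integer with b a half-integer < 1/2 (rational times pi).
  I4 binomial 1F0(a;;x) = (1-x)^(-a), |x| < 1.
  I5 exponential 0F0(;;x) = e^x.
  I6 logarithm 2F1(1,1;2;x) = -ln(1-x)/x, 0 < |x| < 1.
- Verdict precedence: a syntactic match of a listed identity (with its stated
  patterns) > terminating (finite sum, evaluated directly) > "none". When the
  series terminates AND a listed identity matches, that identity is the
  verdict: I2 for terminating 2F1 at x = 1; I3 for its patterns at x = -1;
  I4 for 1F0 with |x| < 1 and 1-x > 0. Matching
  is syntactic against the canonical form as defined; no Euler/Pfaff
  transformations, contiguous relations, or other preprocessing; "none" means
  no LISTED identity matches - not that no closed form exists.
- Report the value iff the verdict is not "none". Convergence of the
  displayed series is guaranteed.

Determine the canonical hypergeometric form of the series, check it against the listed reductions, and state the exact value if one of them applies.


At argument -1: a 2F1 with upper {-2, 8}, lower {11}, scaled by C = -6. Verdict: the Kummer evaluation I3 fires (x = -1; c = 11 equals 1+a-b for upper {-2, 8}: listed pattern). Hence: -18.

Key observation: from the first term -6: the factorial ratio (C = -6, x = -1) (k+a-1)!/(a-1)! is a rising factorial (a)_k.
Step ratio: r(k) = (-1) * (k-2) (k+8) / [(k+11) (k+1)] - rational in k, leading ratio (-1); with t_0 = -6, classification follows.


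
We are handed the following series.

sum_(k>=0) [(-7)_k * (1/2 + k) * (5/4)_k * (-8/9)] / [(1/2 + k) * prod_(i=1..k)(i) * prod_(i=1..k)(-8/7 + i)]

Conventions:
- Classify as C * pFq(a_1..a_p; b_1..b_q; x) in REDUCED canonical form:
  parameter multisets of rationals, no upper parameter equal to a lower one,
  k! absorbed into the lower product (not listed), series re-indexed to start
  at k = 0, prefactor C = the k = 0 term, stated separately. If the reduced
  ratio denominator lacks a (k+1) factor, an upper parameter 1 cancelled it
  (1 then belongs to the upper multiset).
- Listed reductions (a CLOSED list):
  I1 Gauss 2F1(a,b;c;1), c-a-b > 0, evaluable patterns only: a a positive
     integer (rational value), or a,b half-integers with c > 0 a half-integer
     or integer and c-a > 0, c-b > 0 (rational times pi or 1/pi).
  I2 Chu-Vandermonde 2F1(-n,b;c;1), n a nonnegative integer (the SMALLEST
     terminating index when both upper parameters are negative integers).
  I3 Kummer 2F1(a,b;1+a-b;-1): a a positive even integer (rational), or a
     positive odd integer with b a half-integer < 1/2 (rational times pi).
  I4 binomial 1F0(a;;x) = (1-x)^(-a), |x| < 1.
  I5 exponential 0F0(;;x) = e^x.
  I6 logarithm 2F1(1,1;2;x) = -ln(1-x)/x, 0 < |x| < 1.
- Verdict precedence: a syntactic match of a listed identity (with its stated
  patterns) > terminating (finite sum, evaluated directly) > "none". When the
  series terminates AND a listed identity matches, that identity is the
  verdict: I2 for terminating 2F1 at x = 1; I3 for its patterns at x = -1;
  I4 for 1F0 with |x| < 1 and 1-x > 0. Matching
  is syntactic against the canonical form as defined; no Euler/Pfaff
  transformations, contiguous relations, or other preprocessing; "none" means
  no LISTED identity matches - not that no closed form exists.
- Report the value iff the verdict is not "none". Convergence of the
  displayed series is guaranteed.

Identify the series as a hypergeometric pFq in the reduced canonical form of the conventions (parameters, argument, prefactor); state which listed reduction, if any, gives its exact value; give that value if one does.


The series (x = 1) is 2F1: upper {-7, 5/4}, lower {-1/7}, prefactor -8/9. Verdict: Chu-Vandermonde (I2) applies (terminating 2F1 at x = 1 with n = 7, b = 5/4, c = -1/7). Exact value: 3487429/12091392.

Structural cue: x = 1 and k + 1/2 divides numerator and denominator alike; C = -8/9, x = 1 after cancelling.
Step ratio: r(k) = 1 * (k-7) (k+5/4) / [(k-1/7) (k+1)] - rational; roots negated = parameters, x = 1, C = -8/9.


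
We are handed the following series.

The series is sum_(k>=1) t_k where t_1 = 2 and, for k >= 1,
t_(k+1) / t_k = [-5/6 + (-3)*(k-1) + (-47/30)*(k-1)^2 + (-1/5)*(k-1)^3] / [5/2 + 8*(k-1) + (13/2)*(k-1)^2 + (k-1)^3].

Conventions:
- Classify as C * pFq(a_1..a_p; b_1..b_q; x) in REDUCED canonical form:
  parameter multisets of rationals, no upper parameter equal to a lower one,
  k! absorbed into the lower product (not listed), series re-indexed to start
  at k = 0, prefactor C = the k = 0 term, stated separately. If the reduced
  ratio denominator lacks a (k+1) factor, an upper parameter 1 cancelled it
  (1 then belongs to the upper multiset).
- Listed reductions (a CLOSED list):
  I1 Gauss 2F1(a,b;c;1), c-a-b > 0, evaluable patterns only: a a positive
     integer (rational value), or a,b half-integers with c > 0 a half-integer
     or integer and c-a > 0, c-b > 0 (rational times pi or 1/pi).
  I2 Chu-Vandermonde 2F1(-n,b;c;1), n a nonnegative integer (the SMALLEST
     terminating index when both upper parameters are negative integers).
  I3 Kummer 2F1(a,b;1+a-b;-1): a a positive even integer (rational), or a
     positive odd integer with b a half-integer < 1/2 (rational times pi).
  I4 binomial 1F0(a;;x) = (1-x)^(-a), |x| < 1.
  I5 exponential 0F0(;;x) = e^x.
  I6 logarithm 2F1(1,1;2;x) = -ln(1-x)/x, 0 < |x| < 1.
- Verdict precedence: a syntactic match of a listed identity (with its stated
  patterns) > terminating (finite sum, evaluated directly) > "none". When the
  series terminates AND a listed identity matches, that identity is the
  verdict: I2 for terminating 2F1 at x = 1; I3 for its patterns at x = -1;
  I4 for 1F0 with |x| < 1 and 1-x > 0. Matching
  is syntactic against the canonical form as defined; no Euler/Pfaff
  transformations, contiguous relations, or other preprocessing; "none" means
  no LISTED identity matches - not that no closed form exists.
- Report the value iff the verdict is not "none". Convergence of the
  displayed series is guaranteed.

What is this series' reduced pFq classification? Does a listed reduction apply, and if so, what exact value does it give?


Prefactor 2, argument -1/5: 2F1 with upper {1/3, 5/2} over lower {1/2}. Verdict: none. A 2F1 with upper {1/3, 5/2} fits none of I1-I6 at x = -1/5; the sum runs forever.

Key observation: x = (-1/5) and the parameter 5 appears in both the upper and lower lists and cancels.
Adjacent-term ratio: r(k) = (-1/5) * (k+1/3) (k+5/2) / [(k+1/2) (k+1)] - poly over poly, x = (-1/5) from leading terms; C = 2 at k = 0.


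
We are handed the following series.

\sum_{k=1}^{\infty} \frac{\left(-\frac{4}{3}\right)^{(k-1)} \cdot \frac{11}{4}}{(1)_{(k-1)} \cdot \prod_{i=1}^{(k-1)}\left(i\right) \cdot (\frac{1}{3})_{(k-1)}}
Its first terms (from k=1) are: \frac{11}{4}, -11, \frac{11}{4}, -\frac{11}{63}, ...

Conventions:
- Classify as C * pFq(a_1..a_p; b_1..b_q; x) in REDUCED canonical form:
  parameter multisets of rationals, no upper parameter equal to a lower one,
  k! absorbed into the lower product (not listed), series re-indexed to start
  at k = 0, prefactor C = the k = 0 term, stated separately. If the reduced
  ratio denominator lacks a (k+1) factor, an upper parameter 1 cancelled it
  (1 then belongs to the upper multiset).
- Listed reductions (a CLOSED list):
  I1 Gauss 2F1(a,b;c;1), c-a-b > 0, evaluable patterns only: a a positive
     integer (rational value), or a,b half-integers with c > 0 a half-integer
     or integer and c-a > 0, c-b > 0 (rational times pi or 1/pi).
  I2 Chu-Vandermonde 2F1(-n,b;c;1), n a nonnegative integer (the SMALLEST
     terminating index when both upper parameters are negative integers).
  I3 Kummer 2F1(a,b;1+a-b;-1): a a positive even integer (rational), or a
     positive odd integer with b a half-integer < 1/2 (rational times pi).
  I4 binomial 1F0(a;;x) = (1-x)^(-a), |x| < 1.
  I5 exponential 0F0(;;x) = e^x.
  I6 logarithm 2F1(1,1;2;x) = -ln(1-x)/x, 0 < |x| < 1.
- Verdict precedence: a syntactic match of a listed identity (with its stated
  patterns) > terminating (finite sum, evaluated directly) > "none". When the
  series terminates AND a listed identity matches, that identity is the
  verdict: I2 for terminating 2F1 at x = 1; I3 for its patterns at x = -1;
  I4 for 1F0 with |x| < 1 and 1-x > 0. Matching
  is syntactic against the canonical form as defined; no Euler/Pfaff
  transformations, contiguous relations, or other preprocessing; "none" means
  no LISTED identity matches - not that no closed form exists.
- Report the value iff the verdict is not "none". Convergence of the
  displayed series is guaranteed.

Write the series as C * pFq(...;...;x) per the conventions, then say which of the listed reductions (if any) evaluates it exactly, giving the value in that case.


This is \frac{11}{4} * 0F2(-; \frac{1}{3}, 1; -\frac{4}{3}) in reduced canonical form. Verdict: none here - no I1-I6 shape fits x = -\frac{4}{3} with lower {\frac{1}{3}, 1}.

Key observation: from the first term \frac{11}{4}: (1)_k (C = 11/4) is k! itself.
Adjacent-term ratio: r(k) = -\frac{4}{3} * 1 / [(k+\frac{1}{3}) (k+1) (k+1)] ; factor over Q: parameters, x = -\frac{4}{3}, and C = \frac{11}{4}.


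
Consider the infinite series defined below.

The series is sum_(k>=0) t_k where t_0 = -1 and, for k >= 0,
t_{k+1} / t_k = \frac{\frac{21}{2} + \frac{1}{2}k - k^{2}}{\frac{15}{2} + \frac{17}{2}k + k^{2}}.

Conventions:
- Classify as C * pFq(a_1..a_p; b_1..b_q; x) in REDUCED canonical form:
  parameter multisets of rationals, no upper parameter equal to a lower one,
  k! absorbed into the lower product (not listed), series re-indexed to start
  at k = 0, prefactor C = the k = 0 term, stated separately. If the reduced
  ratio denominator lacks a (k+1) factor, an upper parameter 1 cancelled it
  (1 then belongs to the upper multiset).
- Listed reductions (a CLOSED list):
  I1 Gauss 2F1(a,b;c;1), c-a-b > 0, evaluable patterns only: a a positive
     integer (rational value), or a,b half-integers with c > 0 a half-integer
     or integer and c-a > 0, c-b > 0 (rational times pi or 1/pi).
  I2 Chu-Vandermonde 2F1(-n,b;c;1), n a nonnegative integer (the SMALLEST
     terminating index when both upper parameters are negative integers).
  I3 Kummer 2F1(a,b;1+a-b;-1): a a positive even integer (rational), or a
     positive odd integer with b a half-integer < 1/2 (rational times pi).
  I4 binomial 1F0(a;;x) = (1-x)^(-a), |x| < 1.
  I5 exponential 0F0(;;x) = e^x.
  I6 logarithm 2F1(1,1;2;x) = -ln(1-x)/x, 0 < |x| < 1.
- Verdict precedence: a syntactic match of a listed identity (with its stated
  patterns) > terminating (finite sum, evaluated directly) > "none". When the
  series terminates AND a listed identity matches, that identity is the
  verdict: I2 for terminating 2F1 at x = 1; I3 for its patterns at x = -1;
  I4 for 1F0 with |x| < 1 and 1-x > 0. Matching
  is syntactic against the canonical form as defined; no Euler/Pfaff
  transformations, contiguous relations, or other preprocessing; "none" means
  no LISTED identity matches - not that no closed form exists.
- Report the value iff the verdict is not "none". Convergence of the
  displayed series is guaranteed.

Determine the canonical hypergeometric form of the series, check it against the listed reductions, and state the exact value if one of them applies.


This is -1 * 2F1(-\frac{7}{2}, 3; \frac{15}{2}; -1) in reduced canonical form. Verdict: the Kummer evaluation I3 applies (x = -1; c = \frac{15}{2} equals 1+a-b for upper {-\frac{7}{2}, 3}: listed pattern). Exact value: \left(-\frac{9009}{8192}\right) \cdot \pi.

First insight: x = -1 and the expanded ratio factors over Q; prefactor -1, roots give parameters.
Step ratio: r(k) = -1 * (k-\frac{7}{2}) (k+3) / [(k+\frac{15}{2}) (k+1)] ; factor over Q: parameters, x = -1, and C = -1.


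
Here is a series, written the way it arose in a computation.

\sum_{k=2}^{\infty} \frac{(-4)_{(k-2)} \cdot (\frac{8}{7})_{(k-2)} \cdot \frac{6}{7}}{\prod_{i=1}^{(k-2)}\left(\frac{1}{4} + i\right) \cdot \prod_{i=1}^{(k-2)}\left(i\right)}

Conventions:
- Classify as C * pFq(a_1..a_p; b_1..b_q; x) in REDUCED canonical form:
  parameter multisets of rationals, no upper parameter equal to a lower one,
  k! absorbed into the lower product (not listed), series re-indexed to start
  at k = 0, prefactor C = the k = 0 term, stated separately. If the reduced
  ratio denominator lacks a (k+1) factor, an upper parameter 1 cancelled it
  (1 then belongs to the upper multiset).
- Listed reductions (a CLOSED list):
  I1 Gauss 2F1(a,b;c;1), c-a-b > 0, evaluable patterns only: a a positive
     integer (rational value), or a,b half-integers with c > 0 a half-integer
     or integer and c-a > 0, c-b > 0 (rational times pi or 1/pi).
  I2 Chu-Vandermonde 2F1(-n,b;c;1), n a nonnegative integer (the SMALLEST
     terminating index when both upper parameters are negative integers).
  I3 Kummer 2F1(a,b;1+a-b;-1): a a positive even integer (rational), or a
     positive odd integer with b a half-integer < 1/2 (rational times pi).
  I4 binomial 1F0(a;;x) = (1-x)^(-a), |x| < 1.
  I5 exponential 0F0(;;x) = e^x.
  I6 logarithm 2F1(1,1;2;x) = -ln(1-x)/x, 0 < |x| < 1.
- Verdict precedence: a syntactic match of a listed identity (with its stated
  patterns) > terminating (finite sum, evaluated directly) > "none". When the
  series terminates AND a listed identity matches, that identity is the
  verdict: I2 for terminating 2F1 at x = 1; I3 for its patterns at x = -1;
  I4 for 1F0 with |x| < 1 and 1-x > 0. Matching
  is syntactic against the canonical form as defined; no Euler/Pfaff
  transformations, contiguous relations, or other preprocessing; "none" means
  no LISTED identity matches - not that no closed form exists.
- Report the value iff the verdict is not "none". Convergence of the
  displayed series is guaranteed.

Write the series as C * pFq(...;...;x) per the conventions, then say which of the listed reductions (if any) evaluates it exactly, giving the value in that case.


First insight: t_0 being \frac{6}{7}, the lower running product (prefactor 6/7) is a rising factorial.
Step ratio: r(k) = 1 * (k-4) (k+\frac{8}{7}) / [(k+\frac{5}{4}) (k+1)] ; factor over Q: parameters, x = 1, and C = \frac{6}{7}.

Prefactor \frac{6}{7}, argument 1: 2F1 with upper {-4, \frac{8}{7}} over lower {\frac{5}{4}}. Verdict: Chu-Vandermonde (I2) matches (terminating 2F1 at x = 1 with n = 4, b = 8/7, c = \frac{5}{4}). Hence: \frac{318246}{18571735}.


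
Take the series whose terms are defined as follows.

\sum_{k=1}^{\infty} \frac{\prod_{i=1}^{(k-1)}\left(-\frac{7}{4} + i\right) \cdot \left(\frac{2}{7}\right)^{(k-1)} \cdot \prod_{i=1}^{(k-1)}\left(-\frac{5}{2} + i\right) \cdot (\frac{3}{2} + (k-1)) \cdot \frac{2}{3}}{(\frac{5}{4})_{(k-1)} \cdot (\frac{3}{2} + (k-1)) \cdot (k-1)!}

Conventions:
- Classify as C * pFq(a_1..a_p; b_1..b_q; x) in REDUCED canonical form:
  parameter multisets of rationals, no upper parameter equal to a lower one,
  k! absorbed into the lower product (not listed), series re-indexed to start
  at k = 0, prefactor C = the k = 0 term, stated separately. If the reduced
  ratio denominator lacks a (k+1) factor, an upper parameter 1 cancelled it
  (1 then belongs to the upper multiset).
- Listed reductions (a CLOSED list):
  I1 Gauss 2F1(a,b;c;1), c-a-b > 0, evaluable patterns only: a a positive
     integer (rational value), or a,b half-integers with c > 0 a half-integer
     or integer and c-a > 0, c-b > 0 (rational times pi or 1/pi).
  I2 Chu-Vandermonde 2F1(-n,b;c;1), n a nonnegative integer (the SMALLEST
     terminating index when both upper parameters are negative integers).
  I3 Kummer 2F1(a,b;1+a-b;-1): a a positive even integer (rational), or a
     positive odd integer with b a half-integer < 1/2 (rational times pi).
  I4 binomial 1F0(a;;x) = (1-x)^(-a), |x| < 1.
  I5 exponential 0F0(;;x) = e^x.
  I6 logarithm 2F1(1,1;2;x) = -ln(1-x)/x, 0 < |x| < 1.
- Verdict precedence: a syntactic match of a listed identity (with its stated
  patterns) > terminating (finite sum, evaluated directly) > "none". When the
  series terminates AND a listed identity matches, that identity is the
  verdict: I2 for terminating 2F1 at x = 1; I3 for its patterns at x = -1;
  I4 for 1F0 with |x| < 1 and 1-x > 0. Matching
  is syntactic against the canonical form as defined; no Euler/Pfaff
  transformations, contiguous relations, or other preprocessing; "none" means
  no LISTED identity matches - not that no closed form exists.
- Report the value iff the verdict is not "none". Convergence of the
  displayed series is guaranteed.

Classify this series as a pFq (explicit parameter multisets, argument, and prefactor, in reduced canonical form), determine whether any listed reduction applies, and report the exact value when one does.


Reduced: x = \frac{2}{7}, 2F1, upper = {-\frac{3}{2}, -\frac{3}{4}}, lower = {\frac{5}{4}}, C = \frac{2}{3}. Verdict: none - this 2F1 at x = \frac{2}{7} matches no listed pattern, and upper {-\frac{3}{2}, -\frac{3}{4}} holds no stopper.

Structural cue: from the first term \frac{2}{3}: the running product (C = 2/3) telescopes to a rising factorial.
Term ratio: r(k) = \frac{2}{7} * (k-\frac{3}{2}) (k-\frac{3}{4}) / [(k+\frac{5}{4}) (k+1)] - rational in k, leading ratio \frac{2}{7}; with t_0 = \frac{2}{3}, classification follows.


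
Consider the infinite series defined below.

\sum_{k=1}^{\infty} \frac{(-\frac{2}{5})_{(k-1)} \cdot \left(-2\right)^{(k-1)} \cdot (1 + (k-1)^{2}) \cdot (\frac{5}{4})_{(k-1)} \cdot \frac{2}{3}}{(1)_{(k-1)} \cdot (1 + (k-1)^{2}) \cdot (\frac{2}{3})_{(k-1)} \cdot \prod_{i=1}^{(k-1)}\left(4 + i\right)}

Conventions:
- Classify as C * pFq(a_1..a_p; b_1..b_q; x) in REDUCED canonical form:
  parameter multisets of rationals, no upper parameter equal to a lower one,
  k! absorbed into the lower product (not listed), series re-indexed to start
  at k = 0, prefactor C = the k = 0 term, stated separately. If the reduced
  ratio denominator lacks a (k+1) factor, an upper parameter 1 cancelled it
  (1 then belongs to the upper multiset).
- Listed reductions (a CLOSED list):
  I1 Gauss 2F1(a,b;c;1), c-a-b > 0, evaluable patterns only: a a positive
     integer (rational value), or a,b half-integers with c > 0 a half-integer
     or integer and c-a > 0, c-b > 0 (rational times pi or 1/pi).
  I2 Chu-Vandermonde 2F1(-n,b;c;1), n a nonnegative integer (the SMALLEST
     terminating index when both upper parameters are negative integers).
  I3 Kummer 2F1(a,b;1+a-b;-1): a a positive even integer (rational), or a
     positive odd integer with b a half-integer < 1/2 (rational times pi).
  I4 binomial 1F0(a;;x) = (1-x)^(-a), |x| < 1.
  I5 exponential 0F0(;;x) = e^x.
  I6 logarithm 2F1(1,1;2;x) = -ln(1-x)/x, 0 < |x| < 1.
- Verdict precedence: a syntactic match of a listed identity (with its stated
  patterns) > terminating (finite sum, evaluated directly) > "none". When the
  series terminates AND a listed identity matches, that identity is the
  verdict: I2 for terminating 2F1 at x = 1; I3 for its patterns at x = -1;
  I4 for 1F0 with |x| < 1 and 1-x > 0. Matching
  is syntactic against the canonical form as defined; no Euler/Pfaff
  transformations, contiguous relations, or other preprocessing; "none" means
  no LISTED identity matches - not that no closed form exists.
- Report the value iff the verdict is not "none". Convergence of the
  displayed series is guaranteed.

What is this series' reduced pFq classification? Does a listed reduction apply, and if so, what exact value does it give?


With C = \frac{2}{3}: the canonical form is 2F2(-\frac{2}{5}, \frac{5}{4}; \frac{2}{3}, 5; -2). Verdict: none. A 2F2 with upper {-\frac{2}{5}, \frac{5}{4}} fits none of I1-I6 at x = -2; the sum runs forever.

Key step: with t_0 = \frac{2}{3}, striking the common factor k^2 + 1 reduces the term (prefactor 2/3).
Step ratio: r(k) = -2 * (k-\frac{2}{5}) (k+\frac{5}{4}) / [(k+\frac{2}{3}) (k+5) (k+1)] - rational; roots negated = parameters, x = -2, C = \frac{2}{3}.


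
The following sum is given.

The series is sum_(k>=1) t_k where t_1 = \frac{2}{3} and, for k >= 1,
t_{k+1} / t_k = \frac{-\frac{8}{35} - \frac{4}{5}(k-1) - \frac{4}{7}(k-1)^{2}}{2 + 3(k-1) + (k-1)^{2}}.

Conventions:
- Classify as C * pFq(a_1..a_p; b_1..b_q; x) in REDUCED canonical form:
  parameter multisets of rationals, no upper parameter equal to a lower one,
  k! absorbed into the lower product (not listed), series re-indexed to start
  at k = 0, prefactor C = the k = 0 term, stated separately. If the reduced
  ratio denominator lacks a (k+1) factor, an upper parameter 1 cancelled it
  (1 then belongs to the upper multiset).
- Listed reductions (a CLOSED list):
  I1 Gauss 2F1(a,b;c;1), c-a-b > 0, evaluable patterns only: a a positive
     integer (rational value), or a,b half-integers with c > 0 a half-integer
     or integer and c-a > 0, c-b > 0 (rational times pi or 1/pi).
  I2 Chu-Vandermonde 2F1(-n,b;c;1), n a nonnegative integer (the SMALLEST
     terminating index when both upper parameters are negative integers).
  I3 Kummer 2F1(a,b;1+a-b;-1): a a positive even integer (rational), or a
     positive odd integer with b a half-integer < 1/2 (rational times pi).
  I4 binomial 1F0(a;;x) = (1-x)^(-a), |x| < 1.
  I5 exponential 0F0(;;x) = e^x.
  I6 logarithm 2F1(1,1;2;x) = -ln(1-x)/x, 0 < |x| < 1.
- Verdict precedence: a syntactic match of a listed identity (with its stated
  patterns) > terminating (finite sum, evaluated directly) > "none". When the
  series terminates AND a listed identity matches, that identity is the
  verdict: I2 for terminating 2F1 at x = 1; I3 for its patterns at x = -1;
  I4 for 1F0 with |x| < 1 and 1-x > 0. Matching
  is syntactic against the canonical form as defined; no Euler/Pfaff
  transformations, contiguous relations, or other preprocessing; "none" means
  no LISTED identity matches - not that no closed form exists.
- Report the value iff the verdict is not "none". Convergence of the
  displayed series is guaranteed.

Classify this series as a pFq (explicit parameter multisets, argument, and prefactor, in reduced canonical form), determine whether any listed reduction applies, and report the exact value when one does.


x = -\frac{4}{7} here; the reduced form reads 2F1, upper {\frac{2}{5}, 1}, lower {2}, C = \frac{2}{3}. Verdict: none - at argument -\frac{4}{7} the multisets {\frac{2}{5}, 1} ; {2} match no listed identity.

Key observation: from the first term \frac{2}{3}: roots of the ratio polynomials (C = 2/3) are the negated parameters.
Consecutive-term ratio: r(k) = -\frac{4}{7} * (k+\frac{2}{5}) (k+1) / [(k+2) (k+1)] - poly over poly, x = -\frac{4}{7} from leading terms; C = \frac{2}{3} at k = 0.
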